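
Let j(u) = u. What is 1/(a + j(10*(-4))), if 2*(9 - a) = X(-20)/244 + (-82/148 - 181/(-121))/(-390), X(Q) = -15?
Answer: -71005220/2198893547 ≈ -0.032291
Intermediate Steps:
a = 641315253/71005220 (a = 9 - (-15/244 + (-82/148 - 181/(-121))/(-390))/2 = 9 - (-15*1/244 + (-82*1/148 - 181*(-1/121))*(-1/390))/2 = 9 - (-15/244 + (-41/74 + 181/121)*(-1/390))/2 = 9 - (-15/244 + (8433/8954)*(-1/390))/2 = 9 - (-15/244 - 2811/1164020)/2 = 9 - ½*(-2268273/35502610) = 9 + 2268273/71005220 = 641315253/71005220 ≈ 9.0320)
1/(a + j(10*(-4))) = 1/(641315253/71005220 + 10*(-4)) = 1/(641315253/71005220 - 40) = 1/(-2198893547/71005220) = -71005220/2198893547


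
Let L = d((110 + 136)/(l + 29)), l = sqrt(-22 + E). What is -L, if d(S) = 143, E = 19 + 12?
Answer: -143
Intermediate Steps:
E = 31
l = 3 (l = sqrt(-22 + 31) = sqrt(9) = 3)
L = 143
-L = -1*143 = -143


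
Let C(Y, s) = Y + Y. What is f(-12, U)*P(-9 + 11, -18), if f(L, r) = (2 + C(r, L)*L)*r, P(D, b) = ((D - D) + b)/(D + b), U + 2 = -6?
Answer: -1746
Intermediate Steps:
U = -8 (U = -2 - 6 = -8)
C(Y, s) = 2*Y
P(D, b) = b/(D + b) (P(D, b) = (0 + b)/(D + b) = b/(D + b))
f(L, r) = r*(2 + 2*L*r) (f(L, r) = (2 + (2*r)*L)*r = (2 + 2*L*r)*r = r*(2 + 2*L*r))
f(-12, U)*P(-9 + 11, -18) = (2*(-8)*(1 - 12*(-8)))*(-18/((-9 + 11) - 18)) = (2*(-8)*(1 + 96))*(-18/(2 - 18)) = (2*(-8)*97)*(-18/(-16)) = -(-27936)*(-1)/16 = -1552*9/8 = -1746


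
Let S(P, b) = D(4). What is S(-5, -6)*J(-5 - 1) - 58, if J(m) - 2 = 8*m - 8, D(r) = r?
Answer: -274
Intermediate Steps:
S(P, b) = 4
J(m) = -6 + 8*m (J(m) = 2 + (8*m - 8) = 2 + (-8 + 8*m) = -6 + 8*m)
S(-5, -6)*J(-5 - 1) - 58 = 4*(-6 + 8*(-5 - 1)) - 58 = 4*(-6 + 8*(-6)) - 58 = 4*(-6 - 48) - 58 = 4*(-54) - 58 = -216 - 58 = -274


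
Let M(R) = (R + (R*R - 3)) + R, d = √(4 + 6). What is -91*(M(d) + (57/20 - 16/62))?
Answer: -541177/620 - 182*√10 ≈ -1448.4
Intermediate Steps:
d = √10 ≈ 3.1623
M(R) = -3 + R² + 2*R (M(R) = (R + (R² - 3)) + R = (R + (-3 + R²)) + R = (-3 + R + R²) + R = -3 + R² + 2*R)
-91*(M(d) + (57/20 - 16/62)) = -91*((-3 + (√10)² + 2*√10) + (57/20 - 16/62)) = -91*((-3 + 10 + 2*√10) + (57*(1/20) - 16*1/62)) = -91*((7 + 2*√10) + (57/20 - 8/31)) = -91*((7 + 2*√10) + 1607/620) = -91*(5947/620 + 2*√10) = -541177/620 - 182*√10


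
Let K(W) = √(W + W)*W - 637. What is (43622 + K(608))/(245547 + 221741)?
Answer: 42985/467288 + 608*√19/58411 ≈ 0.13736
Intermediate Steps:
K(W) = -637 + √2*W^(3/2) (K(W) = √(2*W)*W - 637 = (√2*√W)*W - 637 = √2*W^(3/2) - 637 = -637 + √2*W^(3/2))
(43622 + K(608))/(245547 + 221741) = (43622 + (-637 + √2*608^(3/2)))/(245547 + 221741) = (43622 + (-637 + √2*(2432*√38)))/467288 = (43622 + (-637 + 4864*√19))*(1/467288) = (42985 + 4864*√19)*(1/467288) = 42985/467288 + 608*√19/58411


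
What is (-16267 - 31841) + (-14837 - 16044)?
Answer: -78989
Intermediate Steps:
(-16267 - 31841) + (-14837 - 16044) = -48108 - 30881 = -78989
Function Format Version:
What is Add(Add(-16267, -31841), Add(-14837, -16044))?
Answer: -78989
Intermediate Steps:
Add(Add(-16267, -31841), Add(-14837, -16044)) = Add(-48108, -30881) = -78989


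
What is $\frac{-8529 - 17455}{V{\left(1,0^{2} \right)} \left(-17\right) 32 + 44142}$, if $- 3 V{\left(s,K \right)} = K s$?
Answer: $- \frac{1856}{3153} \approx -0.58865$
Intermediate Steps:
$V{\left(s,K \right)} = - \frac{K s}{3}$
$\frac{-8529 - 17455}{V{\left(1,0^{2} \right)} \left(-17\right) 32 + 44142} = \frac{-8529 - 17455}{\left(- \frac{1}{3}\right) 0^{2} \cdot 1 \left(-17\right) 32 + 44142} = - \frac{25984}{\left(- \frac{1}{3}\right) 0 \cdot 1 \left(-17\right) 32 + 44142} = - \frac{25984}{0 \left(-17\right) 32 + 44142} = - \frac{25984}{0 \cdot 32 + 44142} = - \frac{25984}{0 + 44142} = - \frac{25984}{44142} = \left(-25984\right) \frac{1}{44142} = - \frac{1856}{3153}$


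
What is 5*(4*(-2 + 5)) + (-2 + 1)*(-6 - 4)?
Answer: 70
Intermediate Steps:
5*(4*(-2 + 5)) + (-2 + 1)*(-6 - 4) = 5*(4*3) - 1*(-10) = 5*12 + 10 = 60 + 10 = 70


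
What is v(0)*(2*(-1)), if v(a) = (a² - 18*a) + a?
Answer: 0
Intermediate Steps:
v(a) = a² - 17*a
v(0)*(2*(-1)) = (0*(-17 + 0))*(2*(-1)) = (0*(-17))*(-2) = 0*(-2) = 0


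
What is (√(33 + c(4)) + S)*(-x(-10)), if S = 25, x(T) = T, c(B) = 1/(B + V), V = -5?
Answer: 250 + 40*√2 ≈ 306.57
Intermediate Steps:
c(B) = 1/(-5 + B) (c(B) = 1/(B - 5) = 1/(-5 + B))
(√(33 + c(4)) + S)*(-x(-10)) = (√(33 + 1/(-5 + 4)) + 25)*(-1*(-10)) = (√(33 + 1/(-1)) + 25)*10 = (√(33 - 1) + 25)*10 = (√32 + 25)*10 = (4*√2 + 25)*10 = (25 + 4*√2)*10 = 250 + 40*√2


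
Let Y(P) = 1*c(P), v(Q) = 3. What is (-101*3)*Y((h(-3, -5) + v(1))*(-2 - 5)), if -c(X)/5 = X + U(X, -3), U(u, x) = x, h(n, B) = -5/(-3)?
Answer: -54035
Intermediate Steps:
h(n, B) = 5/3 (h(n, B) = -5*(-⅓) = 5/3)
c(X) = 15 - 5*X (c(X) = -5*(X - 3) = -5*(-3 + X) = 15 - 5*X)
Y(P) = 15 - 5*P (Y(P) = 1*(15 - 5*P) = 15 - 5*P)
(-101*3)*Y((h(-3, -5) + v(1))*(-2 - 5)) = (-101*3)*(15 - 5*(5/3 + 3)*(-2 - 5)) = -303*(15 - 70*(-7)/3) = -303*(15 - 5*(-98/3)) = -303*(15 + 490/3) = -303*535/3 = -54035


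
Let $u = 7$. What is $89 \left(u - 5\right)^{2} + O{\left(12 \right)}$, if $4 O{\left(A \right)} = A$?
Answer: $359$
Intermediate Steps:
$O{\left(A \right)} = \frac{A}{4}$
$89 \left(u - 5\right)^{2} + O{\left(12 \right)} = 89 \left(7 - 5\right)^{2} + \frac{1}{4} \cdot 12 = 89 \cdot 2^{2} + 3 = 89 \cdot 4 + 3 = 356 + 3 = 359$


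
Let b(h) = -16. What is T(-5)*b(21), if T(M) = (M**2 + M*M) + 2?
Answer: -832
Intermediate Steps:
T(M) = 2 + 2*M**2 (T(M) = (M**2 + M**2) + 2 = 2*M**2 + 2 = 2 + 2*M**2)
T(-5)*b(21) = (2 + 2*(-5)**2)*(-16) = (2 + 2*25)*(-16) = (2 + 50)*(-16) = 52*(-16) = -832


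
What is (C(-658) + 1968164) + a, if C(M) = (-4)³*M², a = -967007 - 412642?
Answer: -27121181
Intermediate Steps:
a = -1379649
C(M) = -64*M²
(C(-658) + 1968164) + a = (-64*(-658)² + 1968164) - 1379649 = (-64*432964 + 1968164) - 1379649 = (-27709696 + 1968164) - 1379649 = -25741532 - 1379649 = -27121181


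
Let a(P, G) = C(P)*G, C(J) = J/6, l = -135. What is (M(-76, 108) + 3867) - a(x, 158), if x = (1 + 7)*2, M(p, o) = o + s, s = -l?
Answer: 11066/3 ≈ 3688.7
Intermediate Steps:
s = 135 (s = -1*(-135) = 135)
C(J) = J/6 (C(J) = J*(⅙) = J/6)
M(p, o) = 135 + o (M(p, o) = o + 135 = 135 + o)
x = 16 (x = 8*2 = 16)
a(P, G) = G*P/6 (a(P, G) = (P/6)*G = G*P/6)
(M(-76, 108) + 3867) - a(x, 158) = ((135 + 108) + 3867) - 158*16/6 = (243 + 3867) - 1*1264/3 = 4110 - 1264/3 = 11066/3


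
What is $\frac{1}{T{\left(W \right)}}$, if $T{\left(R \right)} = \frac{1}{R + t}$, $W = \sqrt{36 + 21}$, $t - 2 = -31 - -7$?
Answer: $-22 + \sqrt{57} \approx -14.45$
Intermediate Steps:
$t = -22$ ($t = 2 - 24 = -22$)
$W = \sqrt{57} \approx 7.5498$
$T{\left(R \right)} = \frac{1}{-22 + R}$ ($T{\left(R \right)} = \frac{1}{R - 22} = \frac{1}{-22 + R}$)
$\frac{1}{T{\left(W \right)}} = \frac{1}{\frac{1}{-22 + \sqrt{57}}} = -22 + \sqrt{57}$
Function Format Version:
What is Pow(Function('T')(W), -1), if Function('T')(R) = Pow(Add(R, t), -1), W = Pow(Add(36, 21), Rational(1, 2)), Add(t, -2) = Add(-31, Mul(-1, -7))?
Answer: Add(-22, Pow(57, Rational(1, 2))) ≈ -14.450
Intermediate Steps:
t = -22 (t = Add(2, Add(-31, Mul(-1, -7))) = Add(2, Add(-31, 7)) = Add(2, -24) = -22)
W = Pow(57, Rational(1, 2)) ≈ 7.5498
Function('T')(R) = Pow(Add(-22, R), -1) (Function('T')(R) = Pow(Add(R, -22), -1) = Pow(Add(-22, R), -1))
Pow(Function('T')(W), -1) = Pow(Pow(Add(-22, Pow(57, Rational(1, 2))), -1), -1) = Add(-22, Pow(57, Rational(1, 2)))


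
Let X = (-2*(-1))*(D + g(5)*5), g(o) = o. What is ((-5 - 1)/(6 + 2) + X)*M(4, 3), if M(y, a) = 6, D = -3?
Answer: 519/2 ≈ 259.50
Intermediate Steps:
X = 44 (X = (-2*(-1))*(-3 + 5*5) = 2*(-3 + 25) = 2*22 = 44)
((-5 - 1)/(6 + 2) + X)*M(4, 3) = ((-5 - 1)/(6 + 2) + 44)*6 = (-6/8 + 44)*6 = (-6*⅛ + 44)*6 = (-¾ + 44)*6 = (173/4)*6 = 519/2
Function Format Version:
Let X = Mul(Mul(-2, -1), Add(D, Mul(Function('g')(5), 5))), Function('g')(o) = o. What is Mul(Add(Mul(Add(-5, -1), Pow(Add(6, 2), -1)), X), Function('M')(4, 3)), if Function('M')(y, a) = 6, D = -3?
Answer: Rational(519, 2) ≈ 259.50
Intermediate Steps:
X = 44 (X = Mul(Mul(-2, -1), Add(-3, Mul(5, 5))) = Mul(2, Add(-3, 25)) = Mul(2, 22) = 44)
Mul(Add(Mul(Add(-5, -1), Pow(Add(6, 2), -1)), X), Function('M')(4, 3)) = Mul(Add(Mul(Add(-5, -1), Pow(Add(6, 2), -1)), 44), 6) = Mul(Add(Mul(-6, Pow(8, -1)), 44), 6) = Mul(Add(Mul(-6, Rational(1, 8)), 44), 6) = Mul(Add(Rational(-3, 4), 44), 6) = Mul(Rational(173, 4), 6) = Rational(519, 2)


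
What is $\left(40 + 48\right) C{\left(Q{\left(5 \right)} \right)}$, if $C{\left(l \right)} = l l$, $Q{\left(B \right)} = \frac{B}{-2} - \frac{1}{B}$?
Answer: $\frac{16038}{25} \approx 641.52$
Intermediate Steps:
$Q{\left(B \right)} = - \frac{1}{B} - \frac{B}{2}$ ($Q{\left(B \right)} = B \left(- \frac{1}{2}\right) - \frac{1}{B} = - \frac{B}{2} - \frac{1}{B} = - \frac{1}{B} - \frac{B}{2}$)
$C{\left(l \right)} = l^{2}$
$\left(40 + 48\right) C{\left(Q{\left(5 \right)} \right)} = \left(40 + 48\right) \left(- \frac{1}{5} - \frac{5}{2}\right)^{2} = 88 \left(\left(-1\right) \frac{1}{5} - \frac{5}{2}\right)^{2} = 88 \left(- \frac{1}{5} - \frac{5}{2}\right)^{2} = 88 \left(- \frac{27}{10}\right)^{2} = 88 \cdot \frac{729}{100} = \frac{16038}{25}$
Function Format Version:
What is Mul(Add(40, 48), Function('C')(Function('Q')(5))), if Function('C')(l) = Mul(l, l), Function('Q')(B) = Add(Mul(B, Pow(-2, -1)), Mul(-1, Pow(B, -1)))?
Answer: Rational(16038, 25) ≈ 641.52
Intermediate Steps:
Function('Q')(B) = Add(Mul(-1, Pow(B, -1)), Mul(Rational(-1, 2), B)) (Function('Q')(B) = Add(Mul(B, Rational(-1, 2)), Mul(-1, Pow(B, -1))) = Add(Mul(Rational(-1, 2), B), Mul(-1, Pow(B, -1))) = Add(Mul(-1, Pow(B, -1)), Mul(Rational(-1, 2), B)))
Function('C')(l) = Pow(l, 2)
Mul(Add(40, 48), Function('C')(Function('Q')(5))) = Mul(Add(40, 48), Pow(Add(Mul(-1, Pow(5, -1)), Mul(Rational(-1, 2), 5)), 2)) = Mul(88, Pow(Add(Mul(-1, Rational(1, 5)), Rational(-5, 2)), 2)) = Mul(88, Pow(Add(Rational(-1, 5), Rational(-5, 2)), 2)) = Mul(88, Pow(Rational(-27, 10), 2)) = Mul(88, Rational(729, 100)) = Rational(16038, 25)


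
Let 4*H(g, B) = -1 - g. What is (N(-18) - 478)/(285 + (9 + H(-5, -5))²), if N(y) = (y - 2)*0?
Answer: -478/385 ≈ -1.2416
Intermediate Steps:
H(g, B) = -¼ - g/4 (H(g, B) = (-1 - g)/4 = -¼ - g/4)
N(y) = 0 (N(y) = (-2 + y)*0 = 0)
(N(-18) - 478)/(285 + (9 + H(-5, -5))²) = (0 - 478)/(285 + (9 + (-¼ - ¼*(-5)))²) = -478/(285 + (9 + (-¼ + 5/4))²) = -478/(285 + (9 + 1)²) = -478/(285 + 10²) = -478/(285 + 100) = -478/385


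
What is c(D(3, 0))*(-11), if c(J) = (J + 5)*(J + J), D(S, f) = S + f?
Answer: -528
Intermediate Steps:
c(J) = 2*J*(5 + J) (c(J) = (5 + J)*(2*J) = 2*J*(5 + J))
c(D(3, 0))*(-11) = (2*(3 + 0)*(5 + (3 + 0)))*(-11) = (2*3*(5 + 3))*(-11) = (2*3*8)*(-11) = 48*(-11) = -528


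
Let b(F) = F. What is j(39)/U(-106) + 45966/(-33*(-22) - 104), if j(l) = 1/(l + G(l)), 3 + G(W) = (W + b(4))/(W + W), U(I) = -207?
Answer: 4521184691/61179609 ≈ 73.900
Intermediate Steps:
G(W) = -3 + (4 + W)/(2*W) (G(W) = -3 + (W + 4)/(W + W) = -3 + (4 + W)/((2*W)) = -3 + (4 + W)*(1/(2*W)) = -3 + (4 + W)/(2*W))
j(l) = 1/(-5/2 + l + 2/l) (j(l) = 1/(l + (-5/2 + 2/l)) = 1/(-5/2 + l + 2/l))
j(39)/U(-106) + 45966/(-33*(-22) - 104) = (2*39/(4 - 5*39 + 2*39**2))/(-207) + 45966/(-33*(-22) - 104) = (2*39/(4 - 195 + 2*1521))*(-1/207) + 45966/(726 - 104) = (2*39/(4 - 195 + 3042))*(-1/207) + 45966/622 = (2*39/2851)*(-1/207) + 45966*(1/622) = (2*39*(1/2851))*(-1/207) + 22983/311 = (78/2851)*(-1/207) + 22983/311 = -26/196719 + 22983/311 = 4521184691/61179609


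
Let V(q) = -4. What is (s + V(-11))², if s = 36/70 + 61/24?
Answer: 628849/705600 ≈ 0.89123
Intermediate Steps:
s = 2567/840 (s = 36*(1/70) + 61*(1/24) = 18/35 + 61/24 = 2567/840 ≈ 3.0560)
(s + V(-11))² = (2567/840 - 4)² = (-793/840)² = 628849/705600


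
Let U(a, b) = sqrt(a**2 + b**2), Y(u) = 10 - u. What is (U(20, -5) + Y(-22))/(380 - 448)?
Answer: -8/17 - 5*sqrt(17)/68 ≈ -0.77376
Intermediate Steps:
(U(20, -5) + Y(-22))/(380 - 448) = (sqrt(20**2 + (-5)**2) + (10 - 1*(-22)))/(380 - 448) = (sqrt(400 + 25) + (10 + 22))/(-68) = (sqrt(425) + 32)*(-1/68) = (5*sqrt(17) + 32)*(-1/68) = (32 + 5*sqrt(17))*(-1/68) = -8/17 - 5*sqrt(17)/68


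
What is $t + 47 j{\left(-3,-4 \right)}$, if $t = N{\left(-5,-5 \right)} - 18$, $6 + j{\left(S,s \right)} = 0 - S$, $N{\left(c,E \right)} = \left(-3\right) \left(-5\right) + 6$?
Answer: $-138$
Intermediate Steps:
$N{\left(c,E \right)} = 21$ ($N{\left(c,E \right)} = 15 + 6 = 21$)
$j{\left(S,s \right)} = -6 - S$ ($j{\left(S,s \right)} = -6 + \left(0 - S\right) = -6 - S$)
$t = 3$ ($t = 21 - 18 = 3$)
$t + 47 j{\left(-3,-4 \right)} = 3 + 47 \left(-6 - -3\right) = 3 + 47 \left(-6 + 3\right) = 3 + 47 \left(-3\right) = 3 - 141 = -138$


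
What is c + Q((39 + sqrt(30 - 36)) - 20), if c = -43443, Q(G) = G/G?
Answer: -43442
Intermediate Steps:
Q(G) = 1
c + Q((39 + sqrt(30 - 36)) - 20) = -43443 + 1 = -43442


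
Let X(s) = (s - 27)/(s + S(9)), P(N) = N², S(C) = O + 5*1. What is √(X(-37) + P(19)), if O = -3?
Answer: 3*√49385/35 ≈ 19.048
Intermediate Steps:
S(C) = 2 (S(C) = -3 + 5*1 = -3 + 5 = 2)
X(s) = (-27 + s)/(2 + s) (X(s) = (s - 27)/(s + 2) = (-27 + s)/(2 + s))
√(X(-37) + P(19)) = √((-27 - 37)/(2 - 37) + 19²) = √(-64/(-35) + 361) = √(-1/35*(-64) + 361) = √(64/35 + 361) = √(12699/35) = 3*√49385/35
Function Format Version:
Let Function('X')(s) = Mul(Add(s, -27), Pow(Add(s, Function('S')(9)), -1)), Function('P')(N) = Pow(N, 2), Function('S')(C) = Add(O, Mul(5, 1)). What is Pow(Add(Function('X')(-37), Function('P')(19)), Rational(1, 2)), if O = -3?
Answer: Mul(Rational(3, 35), Pow(49385, Rational(1, 2))) ≈ 19.048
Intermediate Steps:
Function('S')(C) = 2 (Function('S')(C) = Add(-3, Mul(5, 1)) = Add(-3, 5) = 2)
Function('X')(s) = Mul(Pow(Add(2, s), -1), Add(-27, s)) (Function('X')(s) = Mul(Add(s, -27), Pow(Add(s, 2), -1)) = Mul(Add(-27, s), Pow(Add(2, s), -1)) = Mul(Pow(Add(2, s), -1), Add(-27, s)))
Pow(Add(Function('X')(-37), Function('P')(19)), Rational(1, 2)) = Pow(Add(Mul(Pow(Add(2, -37), -1), Add(-27, -37)), Pow(19, 2)), Rational(1, 2)) = Pow(Add(Mul(Pow(-35, -1), -64), 361), Rational(1, 2)) = Pow(Add(Mul(Rational(-1, 35), -64), 361), Rational(1, 2)) = Pow(Add(Rational(64, 35), 361), Rational(1, 2)) = Pow(Rational(12699, 35), Rational(1, 2)) = Mul(Rational(3, 35), Pow(49385, Rational(1, 2)))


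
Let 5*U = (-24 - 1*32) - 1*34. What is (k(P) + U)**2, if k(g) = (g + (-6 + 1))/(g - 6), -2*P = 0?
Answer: 10609/36 ≈ 294.69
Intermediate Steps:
U = -18 (U = ((-24 - 1*32) - 1*34)/5 = ((-24 - 32) - 34)/5 = (-56 - 34)/5 = (1/5)*(-90) = -18)
P = 0 (P = -1/2*0 = 0)
k(g) = (-5 + g)/(-6 + g) (k(g) = (g - 5)/(-6 + g) = (-5 + g)/(-6 + g))
(k(P) + U)**2 = ((-5 + 0)/(-6 + 0) - 18)**2 = (-5/(-6) - 18)**2 = (-1/6*(-5) - 18)**2 = (5/6 - 18)**2 = (-103/6)**2 = 10609/36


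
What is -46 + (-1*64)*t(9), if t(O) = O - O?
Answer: -46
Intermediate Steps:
t(O) = 0
-46 + (-1*64)*t(9) = -46 - 1*64*0 = -46 - 64*0 = -46 + 0 = -46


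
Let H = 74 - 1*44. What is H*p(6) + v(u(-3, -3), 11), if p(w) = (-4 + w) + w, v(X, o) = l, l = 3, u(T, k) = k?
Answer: 243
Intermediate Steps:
H = 30 (H = 74 - 44 = 30)
v(X, o) = 3
p(w) = -4 + 2*w
H*p(6) + v(u(-3, -3), 11) = 30*(-4 + 2*6) + 3 = 30*(-4 + 12) + 3 = 30*8 + 3 = 240 + 3 = 243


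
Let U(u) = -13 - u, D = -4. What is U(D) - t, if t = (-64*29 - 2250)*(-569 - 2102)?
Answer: -10967135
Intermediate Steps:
t = 10967126 (t = (-1856 - 2250)*(-2671) = -4106*(-2671) = 10967126)
U(D) - t = (-13 - 1*(-4)) - 1*10967126 = (-13 + 4) - 10967126 = -9 - 10967126 = -10967135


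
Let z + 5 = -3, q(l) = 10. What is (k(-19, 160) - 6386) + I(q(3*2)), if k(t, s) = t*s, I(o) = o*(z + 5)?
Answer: -9456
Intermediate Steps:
z = -8 (z = -5 - 3 = -8)
I(o) = -3*o (I(o) = o*(-8 + 5) = o*(-3) = -3*o)
k(t, s) = s*t
(k(-19, 160) - 6386) + I(q(3*2)) = (160*(-19) - 6386) - 3*10 = (-3040 - 6386) - 30 = -9426 - 30 = -9456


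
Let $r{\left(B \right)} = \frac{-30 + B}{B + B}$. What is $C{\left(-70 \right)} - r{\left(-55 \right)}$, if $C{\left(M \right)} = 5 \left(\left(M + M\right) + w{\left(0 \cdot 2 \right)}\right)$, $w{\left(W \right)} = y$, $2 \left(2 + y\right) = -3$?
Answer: $- \frac{7901}{11} \approx -718.27$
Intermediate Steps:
$y = - \frac{7}{2}$ ($y = -2 + \frac{1}{2} \left(-3\right) = -2 - \frac{3}{2} = - \frac{7}{2} \approx -3.5$)
$r{\left(B \right)} = \frac{-30 + B}{2 B}$
$w{\left(W \right)} = - \frac{7}{2}$
$C{\left(M \right)} = - \frac{35}{2} + 10 M$ ($C{\left(M \right)} = 5 \left(\left(M + M\right) - \frac{7}{2}\right) = 5 \left(2 M - \frac{7}{2}\right) = 5 \left(- \frac{7}{2} + 2 M\right) = - \frac{35}{2} + 10 M$)
$C{\left(-70 \right)} - r{\left(-55 \right)} = \left(- \frac{35}{2} + 10 \left(-70\right)\right) - \frac{-30 - 55}{2 \left(-55\right)} = \left(- \frac{35}{2} - 700\right) - \frac{1}{2} \left(- \frac{1}{55}\right) \left(-85\right) = - \frac{1435}{2} - \frac{17}{22} = - \frac{7901}{11}$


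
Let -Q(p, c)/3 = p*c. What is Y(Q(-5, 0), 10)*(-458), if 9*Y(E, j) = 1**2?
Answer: -458/9 ≈ -50.889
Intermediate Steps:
Q(p, c) = -3*c*p (Q(p, c) = -3*p*c = -3*c*p)
Y(E, j) = 1/9 (Y(E, j) = (1/9)*1**2 = (1/9)*1 = 1/9)
Y(Q(-5, 0), 10)*(-458) = (1/9)*(-458) = -458/9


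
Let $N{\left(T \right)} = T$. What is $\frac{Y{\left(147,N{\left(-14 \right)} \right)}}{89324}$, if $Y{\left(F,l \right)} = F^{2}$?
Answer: $\frac{21609}{89324} \approx 0.24192$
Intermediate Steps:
$\frac{Y{\left(147,N{\left(-14 \right)} \right)}}{89324} = \frac{147^{2}}{89324} = 21609 \cdot \frac{1}{89324} = \frac{21609}{89324}$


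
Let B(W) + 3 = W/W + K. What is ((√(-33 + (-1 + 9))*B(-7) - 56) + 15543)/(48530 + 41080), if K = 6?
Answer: 15487/89610 + 2*I/8961 ≈ 0.17283 + 0.00022319*I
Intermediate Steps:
B(W) = 4 (B(W) = -3 + (W/W + 6) = -3 + (1 + 6) = -3 + 7 = 4)
((√(-33 + (-1 + 9))*B(-7) - 56) + 15543)/(48530 + 41080) = ((√(-33 + (-1 + 9))*4 - 56) + 15543)/(48530 + 41080) = ((√(-33 + 8)*4 - 56) + 15543)/89610 = ((√(-25)*4 - 56) + 15543)*(1/89610) = (((5*I)*4 - 56) + 15543)*(1/89610) = ((20*I - 56) + 15543)*(1/89610) = ((-56 + 20*I) + 15543)*(1/89610) = (15487 + 20*I)*(1/89610) = 15487/89610 + 2*I/8961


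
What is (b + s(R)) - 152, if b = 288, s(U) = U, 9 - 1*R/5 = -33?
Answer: 346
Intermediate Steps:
R = 210 (R = 45 - 5*(-33) = 45 + 165 = 210)
(b + s(R)) - 152 = (288 + 210) - 152 = 498 - 152 = 346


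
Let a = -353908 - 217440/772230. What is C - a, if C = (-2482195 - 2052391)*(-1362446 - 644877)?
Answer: 234304341112902074/25741 ≈ 9.1024e+12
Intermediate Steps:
C = 9102378773278 (C = -4534586*(-2007323) = 9102378773278)
a = -9109953076/25741 (a = -353908 - 217440*1/772230 = -353908 - 7248/25741 = -9109953076/25741 ≈ -3.5391e+5)
C - a = 9102378773278 - 1*(-9109953076/25741) = 9102378773278 + 9109953076/25741 = 234304341112902074/25741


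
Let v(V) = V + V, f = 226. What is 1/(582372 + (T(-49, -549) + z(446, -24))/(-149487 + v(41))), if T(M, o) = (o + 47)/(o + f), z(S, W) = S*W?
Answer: 9651563/5620800738814 ≈ 1.7171e-6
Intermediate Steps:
v(V) = 2*V
T(M, o) = (47 + o)/(226 + o) (T(M, o) = (o + 47)/(o + 226) = (47 + o)/(226 + o))
1/(582372 + (T(-49, -549) + z(446, -24))/(-149487 + v(41))) = 1/(582372 + ((47 - 549)/(226 - 549) + 446*(-24))/(-149487 + 2*41)) = 1/(582372 + (-502/(-323) - 10704)/(-149487 + 82)) = 1/(582372 + (-1/323*(-502) - 10704)/(-149405)) = 1/(582372 + (502/323 - 10704)*(-1/149405)) = 1/(582372 - 3456890/323*(-1/149405)) = 1/(582372 + 691378/9651563) = 1/(5620800738814/9651563) = 9651563/5620800738814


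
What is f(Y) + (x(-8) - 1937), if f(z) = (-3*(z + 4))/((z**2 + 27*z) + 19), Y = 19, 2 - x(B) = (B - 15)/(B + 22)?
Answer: -24171797/12502 ≈ -1933.4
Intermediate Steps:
x(B) = 2 - (-15 + B)/(22 + B) (x(B) = 2 - (B - 15)/(B + 22) = 2 - (-15 + B)/(22 + B))
f(z) = (-12 - 3*z)/(19 + z**2 + 27*z) (f(z) = (-3*(4 + z))/(19 + z**2 + 27*z) = (-12 - 3*z)/(19 + z**2 + 27*z))
f(Y) + (x(-8) - 1937) = 3*(-4 - 1*19)/(19 + 19**2 + 27*19) + ((59 - 8)/(22 - 8) - 1937) = 3*(-4 - 19)/(19 + 361 + 513) + (51/14 - 1937) = 3*(-23)/893 + ((1/14)*51 - 1937) = 3*(1/893)*(-23) + (51/14 - 1937) = -69/893 - 27067/14 = -24171797/12502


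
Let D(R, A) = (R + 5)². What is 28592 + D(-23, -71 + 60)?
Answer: 28916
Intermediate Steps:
D(R, A) = (5 + R)²
28592 + D(-23, -71 + 60) = 28592 + (5 - 23)² = 28592 + (-18)² = 28592 + 324 = 28916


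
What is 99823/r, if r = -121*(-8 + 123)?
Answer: -99823/13915 ≈ -7.1738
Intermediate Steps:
r = -13915 (r = -121*115 = -13915)
99823/r = 99823/(-13915) = 99823*(-1/13915) = -99823/13915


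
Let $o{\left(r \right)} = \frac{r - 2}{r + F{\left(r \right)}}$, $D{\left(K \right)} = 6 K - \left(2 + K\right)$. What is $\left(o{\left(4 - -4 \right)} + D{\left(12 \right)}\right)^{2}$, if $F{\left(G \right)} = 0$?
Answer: $\frac{55225}{16} \approx 3451.6$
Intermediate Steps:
$D{\left(K \right)} = -2 + 5 K$
$o{\left(r \right)} = \frac{-2 + r}{r}$ ($o{\left(r \right)} = \frac{r - 2}{r + 0} = \frac{-2 + r}{r}$)
$\left(o{\left(4 - -4 \right)} + D{\left(12 \right)}\right)^{2} = \left(\frac{-2 + \left(4 - -4\right)}{4 - -4} + \left(-2 + 5 \cdot 12\right)\right)^{2} = \left(\frac{-2 + \left(4 + 4\right)}{4 + 4} + \left(-2 + 60\right)\right)^{2} = \left(\frac{-2 + 8}{8} + 58\right)^{2} = \left(\frac{1}{8} \cdot 6 + 58\right)^{2} = \left(\frac{3}{4} + 58\right)^{2} = \left(\frac{235}{4}\right)^{2} = \frac{55225}{16}$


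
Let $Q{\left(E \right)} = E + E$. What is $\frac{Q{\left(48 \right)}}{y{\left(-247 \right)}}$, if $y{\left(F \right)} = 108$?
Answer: $\frac{8}{9} \approx 0.88889$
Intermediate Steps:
$Q{\left(E \right)} = 2 E$
$\frac{Q{\left(48 \right)}}{y{\left(-247 \right)}} = \frac{2 \cdot 48}{108} = 96 \cdot \frac{1}{108} = \frac{8}{9}$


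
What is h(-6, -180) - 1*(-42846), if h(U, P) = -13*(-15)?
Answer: 43041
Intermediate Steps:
h(U, P) = 195
h(-6, -180) - 1*(-42846) = 195 - 1*(-42846) = 195 + 42846 = 43041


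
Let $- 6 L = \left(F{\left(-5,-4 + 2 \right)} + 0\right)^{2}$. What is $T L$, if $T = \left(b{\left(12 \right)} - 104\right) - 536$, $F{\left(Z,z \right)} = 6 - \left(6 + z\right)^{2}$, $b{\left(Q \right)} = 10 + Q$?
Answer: $10300$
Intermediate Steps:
$T = -618$ ($T = \left(\left(10 + 12\right) - 104\right) - 536 = \left(22 - 104\right) - 536 = -82 - 536 = -618$)
$L = - \frac{50}{3}$ ($L = - \frac{\left(\left(6 - \left(6 + \left(-4 + 2\right)\right)^{2}\right) + 0\right)^{2}}{6} = - \frac{\left(\left(6 - \left(6 - 2\right)^{2}\right) + 0\right)^{2}}{6} = - \frac{\left(\left(6 - 4^{2}\right) + 0\right)^{2}}{6} = - \frac{\left(\left(6 - 16\right) + 0\right)^{2}}{6} = - \frac{\left(-10 + 0\right)^{2}}{6} = - \frac{\left(-10\right)^{2}}{6} = \left(- \frac{1}{6}\right) 100 = - \frac{50}{3} \approx -16.667$)
$T L = \left(-618\right) \left(- \frac{50}{3}\right) = 10300$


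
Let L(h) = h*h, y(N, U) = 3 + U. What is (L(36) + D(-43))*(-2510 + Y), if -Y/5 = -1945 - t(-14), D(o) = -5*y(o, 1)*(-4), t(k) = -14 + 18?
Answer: 9955360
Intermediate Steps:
t(k) = 4
D(o) = 80 (D(o) = -5*(3 + 1)*(-4) = -5*4*(-4) = -20*(-4) = 80)
Y = 9745 (Y = -5*(-1945 - 1*4) = -5*(-1945 - 4) = -5*(-1949) = 9745)
L(h) = h²
(L(36) + D(-43))*(-2510 + Y) = (36² + 80)*(-2510 + 9745) = (1296 + 80)*7235 = 1376*7235 = 9955360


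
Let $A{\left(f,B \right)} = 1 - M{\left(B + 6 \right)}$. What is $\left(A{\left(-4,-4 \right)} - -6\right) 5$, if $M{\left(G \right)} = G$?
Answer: $25$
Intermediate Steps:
$A{\left(f,B \right)} = -5 - B$ ($A{\left(f,B \right)} = 1 - \left(B + 6\right) = 1 - \left(6 + B\right) = -5 - B$)
$\left(A{\left(-4,-4 \right)} - -6\right) 5 = \left(\left(-5 - -4\right) - -6\right) 5 = \left(\left(-5 + 4\right) + 6\right) 5 = \left(-1 + 6\right) 5 = 5 \cdot 5 = 25$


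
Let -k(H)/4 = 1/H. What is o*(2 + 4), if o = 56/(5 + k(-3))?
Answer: 1008/19 ≈ 53.053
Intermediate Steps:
k(H) = -4/H
o = 168/19 (o = 56/(5 - 4/(-3)) = 56/(5 - 4*(-⅓)) = 56/(5 + 4/3) = 56/(19/3) = 56*(3/19) = 168/19 ≈ 8.8421)
o*(2 + 4) = 168*(2 + 4)/19 = (168/19)*6 = 1008/19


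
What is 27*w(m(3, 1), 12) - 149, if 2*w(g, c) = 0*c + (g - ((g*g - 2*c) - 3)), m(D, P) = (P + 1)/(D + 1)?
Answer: 1751/8 ≈ 218.88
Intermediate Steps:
m(D, P) = (1 + P)/(1 + D)
w(g, c) = 3/2 + c + g/2 - g**2/2 (w(g, c) = (0*c + (g - ((g*g - 2*c) - 3)))/2 = (0 + (g - ((g**2 - 2*c) - 3)))/2 = (0 + (g - (-3 + g**2 - 2*c)))/2 = (0 + (g + (3 - g**2 + 2*c)))/2 = (0 + (3 + g - g**2 + 2*c))/2 = (3 + g - g**2 + 2*c)/2 = 3/2 + c + g/2 - g**2/2)
27*w(m(3, 1), 12) - 149 = 27*(3/2 + 12 + ((1 + 1)/(1 + 3))/2 - (1 + 1)**2/(1 + 3)**2/2) - 149 = 27*(3/2 + 12 + (2/4)/2 - (2/4)**2/2) - 149 = 27*(3/2 + 12 + ((1/4)*2)/2 - ((1/4)*2)**2/2) - 149 = 27*(3/2 + 12 + (1/2)*(1/2) - (1/2)**2/2) - 149 = 27*(3/2 + 12 + 1/4 - 1/2*1/4) - 149 = 27*(3/2 + 12 + 1/4 - 1/8) - 149 = 27*(109/8) - 149 = 2943/8 - 149 = 1751/8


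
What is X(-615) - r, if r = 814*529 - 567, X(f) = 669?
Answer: -429370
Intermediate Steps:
r = 430039 (r = 430606 - 567 = 430039)
X(-615) - r = 669 - 1*430039 = 669 - 430039 = -429370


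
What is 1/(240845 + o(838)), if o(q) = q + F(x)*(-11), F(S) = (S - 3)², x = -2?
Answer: 1/241408 ≈ 4.1424e-6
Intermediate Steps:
F(S) = (-3 + S)²
o(q) = -275 + q (o(q) = q + (-3 - 2)²*(-11) = q + (-5)²*(-11) = q + 25*(-11) = q - 275 = -275 + q)
1/(240845 + o(838)) = 1/(240845 + (-275 + 838)) = 1/(240845 + 563) = 1/241408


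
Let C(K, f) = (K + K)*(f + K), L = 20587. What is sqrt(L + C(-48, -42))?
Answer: sqrt(29227) ≈ 170.96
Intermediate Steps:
C(K, f) = 2*K*(K + f) (C(K, f) = (2*K)*(K + f) = 2*K*(K + f))
sqrt(L + C(-48, -42)) = sqrt(20587 + 2*(-48)*(-48 - 42)) = sqrt(20587 + 2*(-48)*(-90)) = sqrt(20587 + 8640) = sqrt(29227)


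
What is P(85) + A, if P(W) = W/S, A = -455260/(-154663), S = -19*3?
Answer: 12803465/8815791 ≈ 1.4523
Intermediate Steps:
S = -57
A = 455260/154663 (A = -455260*(-1/154663) = 455260/154663 ≈ 2.9436)
P(W) = -W/57 (P(W) = W/(-57) = W*(-1/57) = -W/57)
P(85) + A = -1/57*85 + 455260/154663 = -85/57 + 455260/154663 = 12803465/8815791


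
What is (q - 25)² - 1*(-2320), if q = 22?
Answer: 2329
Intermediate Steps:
(q - 25)² - 1*(-2320) = (22 - 25)² - 1*(-2320) = (-3)² + 2320 = 9 + 2320 = 2329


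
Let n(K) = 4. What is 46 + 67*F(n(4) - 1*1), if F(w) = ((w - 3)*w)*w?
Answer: 46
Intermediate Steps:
F(w) = w²*(-3 + w) (F(w) = ((-3 + w)*w)*w = (w*(-3 + w))*w = w²*(-3 + w))
46 + 67*F(n(4) - 1*1) = 46 + 67*((4 - 1*1)²*(-3 + (4 - 1*1))) = 46 + 67*((4 - 1)²*(-3 + (4 - 1))) = 46 + 67*(3²*(-3 + 3)) = 46 + 67*(9*0) = 46 + 67*0 = 46 + 0 = 46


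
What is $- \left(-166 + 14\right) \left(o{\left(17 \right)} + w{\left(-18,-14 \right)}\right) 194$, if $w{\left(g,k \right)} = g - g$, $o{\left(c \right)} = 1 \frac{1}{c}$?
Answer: $\frac{29488}{17} \approx 1734.6$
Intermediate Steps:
$o{\left(c \right)} = \frac{1}{c}$
$w{\left(g,k \right)} = 0$
$- \left(-166 + 14\right) \left(o{\left(17 \right)} + w{\left(-18,-14 \right)}\right) 194 = - \left(-166 + 14\right) \left(\frac{1}{17} + 0\right) 194 = - - 152 \left(\frac{1}{17} + 0\right) 194 = - \left(-152\right) \frac{1}{17} \cdot 194 = - \frac{\left(-152\right) 194}{17} = \left(-1\right) \left(- \frac{29488}{17}\right) = \frac{29488}{17}$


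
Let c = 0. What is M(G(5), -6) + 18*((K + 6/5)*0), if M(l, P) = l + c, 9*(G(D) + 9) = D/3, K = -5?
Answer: -238/27 ≈ -8.8148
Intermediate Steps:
G(D) = -9 + D/27 (G(D) = -9 + (D/3)/9 = -9 + D/27)
M(l, P) = l (M(l, P) = l + 0 = l)
M(G(5), -6) + 18*((K + 6/5)*0) = (-9 + (1/27)*5) + 18*((-5 + 6/5)*0) = (-9 + 5/27) + 18*((-5 + 6*(⅕))*0) = -238/27 + 18*((-5 + 6/5)*0) = -238/27 + 18*(-19/5*0) = -238/27 + 18*0 = -238/27 + 0 = -238/27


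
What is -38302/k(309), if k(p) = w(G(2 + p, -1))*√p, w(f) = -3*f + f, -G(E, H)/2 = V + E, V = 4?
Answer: -19151*√309/194670 ≈ -1.7293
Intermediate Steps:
G(E, H) = -8 - 2*E (G(E, H) = -2*(4 + E) = -8 - 2*E)
w(f) = -2*f
k(p) = √p*(24 + 4*p) (k(p) = (-2*(-8 - 2*(2 + p)))*√p = (-2*(-8 + (-4 - 2*p)))*√p = (-2*(-12 - 2*p))*√p = (24 + 4*p)*√p = √p*(24 + 4*p))
-38302/k(309) = -38302*√309/(1236*(6 + 309)) = -38302*√309/389340 = -19151*√309/194670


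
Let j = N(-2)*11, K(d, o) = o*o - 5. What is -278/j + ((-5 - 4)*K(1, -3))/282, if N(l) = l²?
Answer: -6665/1034 ≈ -6.4458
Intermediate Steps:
K(d, o) = -5 + o² (K(d, o) = o² - 5 = -5 + o²)
j = 44 (j = (-2)²*11 = 4*11 = 44)
-278/j + ((-5 - 4)*K(1, -3))/282 = -278/44 + ((-5 - 4)*(-5 + (-3)²))/282 = -278*1/44 - 9*(-5 + 9)*(1/282) = -139/22 - 9*4*(1/282) = -139/22 - 36*1/282 = -139/22 - 6/47 = -6665/1034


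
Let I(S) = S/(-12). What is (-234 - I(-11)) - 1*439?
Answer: -8087/12 ≈ -673.92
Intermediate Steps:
I(S) = -S/12 (I(S) = S*(-1/12) = -S/12)
(-234 - I(-11)) - 1*439 = (-234 - (-1)*(-11)/12) - 1*439 = (-234 - 1*11/12) - 439 = (-234 - 11/12) - 439 = -2819/12 - 439 = -8087/12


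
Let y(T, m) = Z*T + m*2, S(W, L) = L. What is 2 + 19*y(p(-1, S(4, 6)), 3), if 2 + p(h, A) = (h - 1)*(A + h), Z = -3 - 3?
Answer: 1484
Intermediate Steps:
Z = -6
p(h, A) = -2 + (-1 + h)*(A + h) (p(h, A) = -2 + (h - 1)*(A + h) = -2 + (-1 + h)*(A + h))
y(T, m) = -6*T + 2*m (y(T, m) = -6*T + m*2 = -6*T + 2*m)
2 + 19*y(p(-1, S(4, 6)), 3) = 2 + 19*(-6*(-2 + (-1)² - 1*6 - 1*(-1) + 6*(-1)) + 2*3) = 2 + 19*(-6*(-2 + 1 - 6 + 1 - 6) + 6) = 2 + 19*(-6*(-12) + 6) = 2 + 19*(72 + 6) = 2 + 19*78 = 2 + 1482 = 1484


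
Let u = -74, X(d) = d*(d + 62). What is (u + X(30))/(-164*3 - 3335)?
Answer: -2686/3827 ≈ -0.70185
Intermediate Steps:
X(d) = d*(62 + d)
(u + X(30))/(-164*3 - 3335) = (-74 + 30*(62 + 30))/(-164*3 - 3335) = (-74 + 30*92)/(-492 - 3335) = (-74 + 2760)/(-3827) = 2686*(-1/3827) = -2686/3827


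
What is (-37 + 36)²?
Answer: 1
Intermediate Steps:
(-37 + 36)² = (-1)² = 1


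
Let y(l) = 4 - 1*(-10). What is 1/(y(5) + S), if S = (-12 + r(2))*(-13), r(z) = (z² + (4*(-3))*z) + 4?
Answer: 1/378 ≈ 0.0026455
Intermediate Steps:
r(z) = 4 + z² - 12*z (r(z) = (z² - 12*z) + 4 = 4 + z² - 12*z)
y(l) = 14 (y(l) = 4 + 10 = 14)
S = 364 (S = (-12 + (4 + 2² - 12*2))*(-13) = (-12 + (4 + 4 - 24))*(-13) = (-12 - 16)*(-13) = -28*(-13) = 364)
1/(y(5) + S) = 1/(14 + 364) = 1/378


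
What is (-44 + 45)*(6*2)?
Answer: 12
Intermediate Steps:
(-44 + 45)*(6*2) = 1*12 = 12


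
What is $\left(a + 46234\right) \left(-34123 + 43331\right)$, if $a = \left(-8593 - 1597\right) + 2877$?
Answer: $358384568$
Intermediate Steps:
$a = -7313$ ($a = -10190 + 2877 = -7313$)
$\left(a + 46234\right) \left(-34123 + 43331\right) = \left(-7313 + 46234\right) \left(-34123 + 43331\right) = 38921 \cdot 9208 = 358384568$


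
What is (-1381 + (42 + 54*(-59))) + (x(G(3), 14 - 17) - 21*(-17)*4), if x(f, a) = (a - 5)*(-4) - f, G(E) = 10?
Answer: -3075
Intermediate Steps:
x(f, a) = 20 - f - 4*a (x(f, a) = (-5 + a)*(-4) - f = (20 - 4*a) - f = 20 - f - 4*a)
(-1381 + (42 + 54*(-59))) + (x(G(3), 14 - 17) - 21*(-17)*4) = (-1381 + (42 + 54*(-59))) + ((20 - 1*10 - 4*(14 - 17)) - 21*(-17)*4) = (-1381 + (42 - 3186)) + ((20 - 10 - 4*(-3)) - (-357)*4) = (-1381 - 3144) + ((20 - 10 + 12) - 1*(-1428)) = -4525 + (22 + 1428) = -4525 + 1450 = -3075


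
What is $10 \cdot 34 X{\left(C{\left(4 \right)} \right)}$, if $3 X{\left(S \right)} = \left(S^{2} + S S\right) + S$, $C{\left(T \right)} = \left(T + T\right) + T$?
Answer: $34000$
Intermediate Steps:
$C{\left(T \right)} = 3 T$ ($C{\left(T \right)} = 2 T + T = 3 T$)
$X{\left(S \right)} = \frac{S}{3} + \frac{2 S^{2}}{3}$ ($X{\left(S \right)} = \frac{\left(S^{2} + S S\right) + S}{3} = \frac{\left(S^{2} + S^{2}\right) + S}{3} = \frac{2 S^{2} + S}{3} = \frac{S + 2 S^{2}}{3} = \frac{S}{3} + \frac{2 S^{2}}{3}$)
$10 \cdot 34 X{\left(C{\left(4 \right)} \right)} = 10 \cdot 34 \frac{3 \cdot 4 \left(1 + 2 \cdot 3 \cdot 4\right)}{3} = 340 \cdot \frac{1}{3} \cdot 12 \left(1 + 2 \cdot 12\right) = 340 \cdot \frac{1}{3} \cdot 12 \left(1 + 24\right) = 340 \cdot \frac{1}{3} \cdot 12 \cdot 25 = 340 \cdot 100 = 34000$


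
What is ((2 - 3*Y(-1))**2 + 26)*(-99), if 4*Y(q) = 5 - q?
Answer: -12771/4 ≈ -3192.8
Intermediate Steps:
Y(q) = 5/4 - q/4 (Y(q) = (5 - q)/4 = 5/4 - q/4)
((2 - 3*Y(-1))**2 + 26)*(-99) = ((2 - 3*(5/4 - 1/4*(-1)))**2 + 26)*(-99) = ((2 - 3*(5/4 + 1/4))**2 + 26)*(-99) = ((2 - 3*3/2)**2 + 26)*(-99) = ((2 - 9/2)**2 + 26)*(-99) = ((-5/2)**2 + 26)*(-99) = (25/4 + 26)*(-99) = (129/4)*(-99) = -12771/4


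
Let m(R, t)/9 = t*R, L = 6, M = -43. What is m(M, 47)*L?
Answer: -109134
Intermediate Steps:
m(R, t) = 9*R*t (m(R, t) = 9*(t*R) = 9*(R*t) = 9*R*t)
m(M, 47)*L = (9*(-43)*47)*6 = -18189*6 = -109134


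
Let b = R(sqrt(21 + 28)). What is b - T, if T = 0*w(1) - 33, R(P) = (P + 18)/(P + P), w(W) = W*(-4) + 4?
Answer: 487/14 ≈ 34.786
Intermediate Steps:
w(W) = 4 - 4*W (w(W) = -4*W + 4 = 4 - 4*W)
R(P) = (18 + P)/(2*P) (R(P) = (18 + P)/((2*P)) = (18 + P)*(1/(2*P)) = (18 + P)/(2*P))
b = 25/14 (b = (18 + sqrt(21 + 28))/(2*(sqrt(21 + 28))) = (18 + sqrt(49))/(2*(sqrt(49))) = (1/2)*(18 + 7)/7 = (1/2)*(1/7)*25 = 25/14 ≈ 1.7857)
T = -33 (T = 0*(4 - 4*1) - 33 = 0*(4 - 4) - 33 = 0*0 - 33 = 0 - 33 = -33)
b - T = 25/14 - 1*(-33) = 25/14 + 33 = 487/14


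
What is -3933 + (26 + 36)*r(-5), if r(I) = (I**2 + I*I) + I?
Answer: -1143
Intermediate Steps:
r(I) = I + 2*I**2 (r(I) = (I**2 + I**2) + I = 2*I**2 + I = I + 2*I**2)
-3933 + (26 + 36)*r(-5) = -3933 + (26 + 36)*(-5*(1 + 2*(-5))) = -3933 + 62*(-5*(1 - 10)) = -3933 + 62*(-5*(-9)) = -3933 + 62*45 = -3933 + 2790 = -1143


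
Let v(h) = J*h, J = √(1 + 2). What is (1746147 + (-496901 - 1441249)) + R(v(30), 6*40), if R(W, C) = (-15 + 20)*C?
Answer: -190803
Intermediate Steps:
J = √3 ≈ 1.7320
v(h) = h*√3 (v(h) = √3*h = h*√3)
R(W, C) = 5*C
(1746147 + (-496901 - 1441249)) + R(v(30), 6*40) = (1746147 + (-496901 - 1441249)) + 5*(6*40) = (1746147 - 1938150) + 5*240 = -192003 + 1200 = -190803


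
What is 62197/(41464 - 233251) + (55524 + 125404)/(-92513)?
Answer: -40453669397/17742790731 ≈ -2.2800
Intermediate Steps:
62197/(41464 - 233251) + (55524 + 125404)/(-92513) = 62197/(-191787) + 180928*(-1/92513) = 62197*(-1/191787) - 180928/92513 = -62197/191787 - 180928/92513 = -40453669397/17742790731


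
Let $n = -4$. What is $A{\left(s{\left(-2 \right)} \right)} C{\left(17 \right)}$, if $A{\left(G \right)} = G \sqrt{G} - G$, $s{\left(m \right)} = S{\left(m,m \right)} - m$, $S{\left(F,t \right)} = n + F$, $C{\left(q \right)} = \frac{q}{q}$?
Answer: $4 - 8 i \approx 4.0 - 8.0 i$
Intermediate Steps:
$C{\left(q \right)} = 1$
$S{\left(F,t \right)} = -4 + F$
$s{\left(m \right)} = -4$ ($s{\left(m \right)} = \left(-4 + m\right) - m = -4$)
$A{\left(G \right)} = G^{\frac{3}{2}} - G$
$A{\left(s{\left(-2 \right)} \right)} C{\left(17 \right)} = \left(\left(-4\right)^{\frac{3}{2}} - -4\right) 1 = \left(- 8 i + 4\right) 1 = \left(4 - 8 i\right) 1 = 4 - 8 i$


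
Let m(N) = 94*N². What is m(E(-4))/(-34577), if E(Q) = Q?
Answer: -1504/34577 ≈ -0.043497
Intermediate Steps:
m(E(-4))/(-34577) = (94*(-4)²)/(-34577) = (94*16)*(-1/34577) = 1504*(-1/34577) = -1504/34577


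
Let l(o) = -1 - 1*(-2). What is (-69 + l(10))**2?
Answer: 4624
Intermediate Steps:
l(o) = 1 (l(o) = -1 + 2 = 1)
(-69 + l(10))**2 = (-69 + 1)**2 = (-68)**2 = 4624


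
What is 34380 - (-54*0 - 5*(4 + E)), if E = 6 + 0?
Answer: 34430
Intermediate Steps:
E = 6
34380 - (-54*0 - 5*(4 + E)) = 34380 - (-54*0 - 5*(4 + 6)) = 34380 - (0 - 5*10) = 34380 - (0 - 50) = 34380 - 1*(-50) = 34380 + 50 = 34430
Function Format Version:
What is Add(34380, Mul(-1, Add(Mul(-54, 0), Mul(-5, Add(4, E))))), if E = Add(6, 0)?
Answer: 34430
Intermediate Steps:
E = 6
Add(34380, Mul(-1, Add(Mul(-54, 0), Mul(-5, Add(4, E))))) = Add(34380, Mul(-1, Add(Mul(-54, 0), Mul(-5, Add(4, 6))))) = Add(34380, Mul(-1, Add(0, Mul(-5, 10)))) = Add(34380, Mul(-1, Add(0, -50))) = Add(34380, Mul(-1, -50)) = Add(34380, 50) = 34430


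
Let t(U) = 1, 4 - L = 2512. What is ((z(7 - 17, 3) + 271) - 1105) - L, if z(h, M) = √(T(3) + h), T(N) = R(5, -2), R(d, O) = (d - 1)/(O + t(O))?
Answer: 1674 + I*√14 ≈ 1674.0 + 3.7417*I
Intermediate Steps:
L = -2508 (L = 4 - 1*2512 = 4 - 2512 = -2508)
R(d, O) = (-1 + d)/(1 + O) (R(d, O) = (d - 1)/(O + 1) = (-1 + d)/(1 + O))
T(N) = -4 (T(N) = (-1 + 5)/(1 - 2) = 4/(-1) = -1*4 = -4)
z(h, M) = √(-4 + h)
((z(7 - 17, 3) + 271) - 1105) - L = ((√(-4 + (7 - 17)) + 271) - 1105) - 1*(-2508) = ((√(-4 - 10) + 271) - 1105) + 2508 = ((√(-14) + 271) - 1105) + 2508 = ((I*√14 + 271) - 1105) + 2508 = ((271 + I*√14) - 1105) + 2508 = (-834 + I*√14) + 2508 = 1674 + I*√14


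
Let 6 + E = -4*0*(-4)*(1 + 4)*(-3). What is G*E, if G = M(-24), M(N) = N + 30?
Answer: -36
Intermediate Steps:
M(N) = 30 + N
E = -6 (E = -6 - 4*0*(-4)*(1 + 4)*(-3) = -6 - 0*5*(-3) = -6 - 4*0*(-3) = -6 + 0*(-3) = -6 + 0 = -6)
G = 6 (G = 30 - 24 = 6)
G*E = 6*(-6) = -36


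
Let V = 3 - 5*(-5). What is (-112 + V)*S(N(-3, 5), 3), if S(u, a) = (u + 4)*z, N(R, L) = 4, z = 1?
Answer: -672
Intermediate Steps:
V = 28 (V = 3 + 25 = 28)
S(u, a) = 4 + u (S(u, a) = (u + 4)*1 = (4 + u)*1 = 4 + u)
(-112 + V)*S(N(-3, 5), 3) = (-112 + 28)*(4 + 4) = -84*8 = -672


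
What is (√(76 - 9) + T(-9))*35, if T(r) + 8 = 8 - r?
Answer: 315 + 35*√67 ≈ 601.49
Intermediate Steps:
T(r) = -r (T(r) = -8 + (8 - r) = -r)
(√(76 - 9) + T(-9))*35 = (√(76 - 9) - 1*(-9))*35 = (√67 + 9)*35 = (9 + √67)*35 = 315 + 35*√67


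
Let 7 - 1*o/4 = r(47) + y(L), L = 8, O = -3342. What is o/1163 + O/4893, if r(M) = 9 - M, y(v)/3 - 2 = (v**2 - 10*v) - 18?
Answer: -375698/1896853 ≈ -0.19806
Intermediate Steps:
y(v) = -48 - 30*v + 3*v**2 (y(v) = 6 + 3*((v**2 - 10*v) - 18) = 6 + 3*(-18 + v**2 - 10*v) = 6 + (-54 - 30*v + 3*v**2) = -48 - 30*v + 3*v**2)
o = 564 (o = 28 - 4*((9 - 1*47) + (-48 - 30*8 + 3*8**2)) = 28 - 4*((9 - 47) + (-48 - 240 + 3*64)) = 28 - 4*(-38 + (-48 - 240 + 192)) = 28 - 4*(-38 - 96) = 28 - 4*(-134) = 28 + 536 = 564)
o/1163 + O/4893 = 564/1163 - 3342/4893 = 564*(1/1163) - 3342*1/4893 = 564/1163 - 1114/1631 = -375698/1896853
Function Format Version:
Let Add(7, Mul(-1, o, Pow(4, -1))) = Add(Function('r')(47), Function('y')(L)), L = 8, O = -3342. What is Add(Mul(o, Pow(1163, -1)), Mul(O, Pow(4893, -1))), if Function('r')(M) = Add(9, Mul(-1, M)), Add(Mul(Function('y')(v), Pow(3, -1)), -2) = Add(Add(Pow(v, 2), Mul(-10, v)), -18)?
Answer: Rational(-375698, 1896853) ≈ -0.19806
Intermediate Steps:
Function('y')(v) = Add(-48, Mul(-30, v), Mul(3, Pow(v, 2))) (Function('y')(v) = Add(6, Mul(3, Add(Add(Pow(v, 2), Mul(-10, v)), -18))) = Add(6, Mul(3, Add(-18, Pow(v, 2), Mul(-10, v)))) = Add(6, Add(-54, Mul(-30, v), Mul(3, Pow(v, 2)))) = Add(-48, Mul(-30, v), Mul(3, Pow(v, 2))))
o = 564 (o = Add(28, Mul(-4, Add(Add(9, Mul(-1, 47)), Add(-48, Mul(-30, 8), Mul(3, Pow(8, 2)))))) = Add(28, Mul(-4, Add(Add(9, -47), Add(-48, -240, Mul(3, 64))))) = Add(28, Mul(-4, Add(-38, Add(-48, -240, 192)))) = Add(28, Mul(-4, Add(-38, -96))) = Add(28, Mul(-4, -134)) = Add(28, 536) = 564)
Add(Mul(o, Pow(1163, -1)), Mul(O, Pow(4893, -1))) = Add(Mul(564, Pow(1163, -1)), Mul(-3342, Pow(4893, -1))) = Add(Mul(564, Rational(1, 1163)), Mul(-3342, Rational(1, 4893))) = Add(Rational(564, 1163), Rational(-1114, 1631)) = Rational(-375698, 1896853)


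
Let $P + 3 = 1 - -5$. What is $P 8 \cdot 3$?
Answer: $72$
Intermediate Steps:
$P = 3$ ($P = -3 + \left(1 - -5\right) = -3 + \left(1 + 5\right) = -3 + 6 = 3$)
$P 8 \cdot 3 = 3 \cdot 8 \cdot 3 = 24 \cdot 3 = 72$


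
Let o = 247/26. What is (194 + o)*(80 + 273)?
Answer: 143671/2 ≈ 71836.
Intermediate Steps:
o = 19/2 (o = 247*(1/26) = 19/2 ≈ 9.5000)
(194 + o)*(80 + 273) = (194 + 19/2)*(80 + 273) = (407/2)*353 = 143671/2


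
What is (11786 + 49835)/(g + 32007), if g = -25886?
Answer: 61621/6121 ≈ 10.067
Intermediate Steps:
(11786 + 49835)/(g + 32007) = (11786 + 49835)/(-25886 + 32007) = 61621/6121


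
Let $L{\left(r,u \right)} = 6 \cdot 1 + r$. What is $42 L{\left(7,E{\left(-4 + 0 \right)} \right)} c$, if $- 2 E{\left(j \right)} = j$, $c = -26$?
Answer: $-14196$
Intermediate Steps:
$E{\left(j \right)} = - \frac{j}{2}$
$L{\left(r,u \right)} = 6 + r$
$42 L{\left(7,E{\left(-4 + 0 \right)} \right)} c = 42 \left(6 + 7\right) \left(-26\right) = 42 \cdot 13 \left(-26\right) = 546 \left(-26\right) = -14196$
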